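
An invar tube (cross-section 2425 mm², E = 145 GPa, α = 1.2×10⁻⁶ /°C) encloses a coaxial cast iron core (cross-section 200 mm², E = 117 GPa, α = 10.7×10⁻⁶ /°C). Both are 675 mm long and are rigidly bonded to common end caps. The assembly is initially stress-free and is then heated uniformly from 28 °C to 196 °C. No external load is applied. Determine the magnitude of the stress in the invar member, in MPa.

σ ≈ 14.4 MPa (tensile)

The cast iron has the larger α, so on heating it would change length more than the invar if both were free. The rigid plates force a common final length, so the cast iron is put into compression and the invar into tension, with equal and opposite forces P (no external load).
Equating the net (thermal + elastic) strains gives |α₁ − α₂|·ΔT = P·[1/(A₁E₁) + 1/(A₂E₂)].
|α₁ − α₂|·ΔT = 9.5×10⁻⁶ × 168 = 0.001596.
1/(A₁E₁) + 1/(A₂E₂) = 1/(2425×145×10³) + 1/(200×117×10³) = 4.558×10⁻⁸ N⁻¹.
So P = 0.001596 / 4.558×10⁻⁸ = 35.02 kN.
σ_{invar} = P/A₁ = 35020/2425 = 14.44 MPa, tensile.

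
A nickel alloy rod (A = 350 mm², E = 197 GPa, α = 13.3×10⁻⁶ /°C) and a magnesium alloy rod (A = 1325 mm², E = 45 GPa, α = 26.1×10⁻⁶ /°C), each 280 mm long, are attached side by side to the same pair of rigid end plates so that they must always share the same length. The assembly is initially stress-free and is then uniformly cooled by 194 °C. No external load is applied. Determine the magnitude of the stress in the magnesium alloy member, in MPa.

Both members must finish at the same length. With the larger α, the magnesium alloy tends to over-contract; the plates restrain it, putting the magnesium alloy in tension and the nickel alloy in compression. With no external load the two internal forces are equal and opposite, magnitude P.
Equating the net (thermal + elastic) strains gives |α₁ − α₂|·ΔT = P·[1/(A₁E₁) + 1/(A₂E₂)].
|α₁ − α₂|·ΔT = 12.8×10⁻⁶ × 194 = 0.002483.
1/(A₁E₁) + 1/(A₂E₂) = 1/(350×197×10³) + 1/(1325×45×10³) = 3.127×10⁻⁸ N⁻¹.
P = 0.002483 / 3.127×10⁻⁸ = 79400 N = 79.4 kN.
σ_{magnesium alloy} = P/A₂ = 79400/1325 = 59.92 MPa, tensile.

σ ≈ 59.9 MPa (tensile)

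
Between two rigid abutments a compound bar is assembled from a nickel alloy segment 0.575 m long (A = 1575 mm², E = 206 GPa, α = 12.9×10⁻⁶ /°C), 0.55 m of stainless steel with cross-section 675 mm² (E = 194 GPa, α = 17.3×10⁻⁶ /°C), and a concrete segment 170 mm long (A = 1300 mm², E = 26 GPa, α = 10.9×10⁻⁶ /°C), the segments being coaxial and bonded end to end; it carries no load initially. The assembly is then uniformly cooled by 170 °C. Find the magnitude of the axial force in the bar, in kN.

If the supports were absent, the total length change would be Σ αᵢΔT Lᵢ = 12.9×10⁻⁶×170×575 + 17.3×10⁻⁶×170×550 + 10.9×10⁻⁶×170×170 = 3.194 mm.
Since the ends are fixed, an axial force P builds up, equal in every segment, with P · Σ Lᵢ/(AᵢEᵢ) = δ_free.
The series flexibility is Σ Lᵢ/(AᵢEᵢ) = 575/(1575×206×10³) + 550/(675×194×10³) + 170/(1300×26×10³) = 1.1×10⁻⁵ mm/N.
Hence P = δ_free / Σ(L/AE) = 3.194/1.1×10⁻⁵ = 290.3 kN (tensile).

P ≈ 290 kN (tensile)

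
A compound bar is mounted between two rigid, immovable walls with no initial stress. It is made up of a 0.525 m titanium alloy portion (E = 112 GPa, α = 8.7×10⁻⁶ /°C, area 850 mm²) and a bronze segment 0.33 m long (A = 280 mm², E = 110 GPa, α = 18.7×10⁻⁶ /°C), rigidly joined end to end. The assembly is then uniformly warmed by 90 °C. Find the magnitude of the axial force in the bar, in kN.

If the supports were absent, the total length change would be Σ αᵢΔT Lᵢ = 8.7×10⁻⁶×90×525 + 18.7×10⁻⁶×90×330 = 0.9665 mm.
Since the ends are fixed, an axial force P builds up, equal in every segment, with P · Σ Lᵢ/(AᵢEᵢ) = δ_free.
Σ Lᵢ/(AᵢEᵢ) = 525/(850×112×10³) + 330/(280×110×10³) = 1.623×10⁻⁵ mm/N.
So P = 0.9665 / 1.623×10⁻⁵ = 59.55 kN, compressive.

P ≈ 59.6 kN (compressive)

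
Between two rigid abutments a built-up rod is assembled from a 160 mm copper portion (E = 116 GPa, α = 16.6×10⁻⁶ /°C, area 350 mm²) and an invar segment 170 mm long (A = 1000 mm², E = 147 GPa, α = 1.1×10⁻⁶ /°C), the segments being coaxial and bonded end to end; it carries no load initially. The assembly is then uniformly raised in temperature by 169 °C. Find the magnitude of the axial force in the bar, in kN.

P ≈ 94.3 kN (compressive)

Free thermal expansion of the whole bar: Σ αᵢΔT Lᵢ = 16.6×10⁻⁶×169×160 + 1.1×10⁻⁶×169×170 = 0.4805 mm.
The rigid supports impose zero overall length change; the single axial force P common to all segments must satisfy P Σ Lᵢ/(AᵢEᵢ) = δ_free.
The series flexibility is Σ Lᵢ/(AᵢEᵢ) = 160/(350×116×10³) + 170/(1000×147×10³) = 5.097×10⁻⁶ mm/N.
Hence P = δ_free / Σ(L/AE) = 0.4805/5.097×10⁻⁶ = 94.26 kN (compressive).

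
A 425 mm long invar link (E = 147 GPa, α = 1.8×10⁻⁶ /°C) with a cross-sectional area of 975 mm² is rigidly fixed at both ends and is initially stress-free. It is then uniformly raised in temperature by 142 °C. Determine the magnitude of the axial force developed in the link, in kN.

P ≈ 36.6 kN (compressive)

Full restraint means ε = 0, so the stress is σ = EαΔT = 147×10³ × 1.8×10⁻⁶ × 142 = 37.57 MPa.
P = AEαΔT = 975 × 147×10³ × 1.8×10⁻⁶ × 142 = 36.63 kN (compressive).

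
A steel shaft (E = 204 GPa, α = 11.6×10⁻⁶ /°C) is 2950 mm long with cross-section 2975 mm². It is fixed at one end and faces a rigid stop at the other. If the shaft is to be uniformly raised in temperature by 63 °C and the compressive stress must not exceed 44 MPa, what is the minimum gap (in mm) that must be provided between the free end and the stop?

With no wall the shaft would lengthen by αΔT L = 11.6×10⁻⁶ × 63 × 2950 = 2.156 mm.
A stress of 44 MPa corresponds to the wall pushing the shaft back by σL/E = 44×2950/(204×10³) = 0.6363 mm.
The gap must absorb the remainder: g_min = 2.156 − 0.6363 = 1.52 mm.

g ≈ 1.52 mm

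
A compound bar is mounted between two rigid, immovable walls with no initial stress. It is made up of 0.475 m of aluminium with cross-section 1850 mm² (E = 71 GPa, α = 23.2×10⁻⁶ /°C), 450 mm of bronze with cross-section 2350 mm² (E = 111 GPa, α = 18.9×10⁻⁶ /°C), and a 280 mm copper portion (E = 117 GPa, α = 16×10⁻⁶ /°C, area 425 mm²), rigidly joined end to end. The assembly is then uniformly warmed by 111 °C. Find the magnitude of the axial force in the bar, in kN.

P ≈ 243 kN (compressive)

With the walls removed the bar would change length by δ_free = Σ αᵢΔT Lᵢ = 23.2×10⁻⁶×111×475 + 18.9×10⁻⁶×111×450 + 16×10⁻⁶×111×280 = 2.665 mm.
The walls prevent any net length change, so an axial force P (same in every segment) develops. Compatibility: P · Σ Lᵢ/(AᵢEᵢ) = δ_free.
The series flexibility is Σ Lᵢ/(AᵢEᵢ) = 475/(1850×71×10³) + 450/(2350×111×10³) + 280/(425×117×10³) = 1.097×10⁻⁵ mm/N.
Hence P = δ_free / Σ(L/AE) = 2.665/1.097×10⁻⁵ = 242.8 kN (compressive).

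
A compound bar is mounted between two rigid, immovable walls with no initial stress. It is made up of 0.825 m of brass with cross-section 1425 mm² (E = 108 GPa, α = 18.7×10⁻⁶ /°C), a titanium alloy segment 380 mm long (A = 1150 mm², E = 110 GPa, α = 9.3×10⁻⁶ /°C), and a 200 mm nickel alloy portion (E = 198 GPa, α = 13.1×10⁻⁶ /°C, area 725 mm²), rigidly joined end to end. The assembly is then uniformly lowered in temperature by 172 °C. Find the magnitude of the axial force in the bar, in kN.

P ≈ 380 kN (tensile)

Free thermal contraction of the whole bar: Σ αᵢΔT Lᵢ = 18.7×10⁻⁶×172×825 + 9.3×10⁻⁶×172×380 + 13.1×10⁻⁶×172×200 = 3.712 mm.
The walls prevent any net length change, so an axial force P (same in every segment) develops. Compatibility: P · Σ Lᵢ/(AᵢEᵢ) = δ_free.
Σ Lᵢ/(AᵢEᵢ) = 825/(1425×108×10³) + 380/(1150×110×10³) + 200/(725×198×10³) = 9.758×10⁻⁶ mm/N.
So P = 3.712 / 9.758×10⁻⁶ = 380.4 kN, tensile.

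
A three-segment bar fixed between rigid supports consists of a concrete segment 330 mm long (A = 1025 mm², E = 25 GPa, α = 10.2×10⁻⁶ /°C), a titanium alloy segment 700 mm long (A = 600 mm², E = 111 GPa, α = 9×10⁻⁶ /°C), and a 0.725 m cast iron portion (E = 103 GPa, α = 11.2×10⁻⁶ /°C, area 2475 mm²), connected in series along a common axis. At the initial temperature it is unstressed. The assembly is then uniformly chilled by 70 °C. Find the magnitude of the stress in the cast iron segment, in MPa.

If the supports were absent, the total length change would be Σ αᵢΔT Lᵢ = 10.2×10⁻⁶×70×330 + 9×10⁻⁶×70×700 + 11.2×10⁻⁶×70×725 = 1.245 mm.
Since the ends are fixed, an axial force P builds up, equal in every segment, with P · Σ Lᵢ/(AᵢEᵢ) = δ_free.
The series flexibility is Σ Lᵢ/(AᵢEᵢ) = 330/(1025×25×10³) + 700/(600×111×10³) + 725/(2475×103×10³) = 2.623×10⁻⁵ mm/N.
P = 1.245 / 2.623×10⁻⁵ = 47460 N = 47.46 kN, tensile.
σ_{cast iron} = P / A = 47460 / 2475 = 19.18 MPa.

σ ≈ 19.2 MPa (tensile)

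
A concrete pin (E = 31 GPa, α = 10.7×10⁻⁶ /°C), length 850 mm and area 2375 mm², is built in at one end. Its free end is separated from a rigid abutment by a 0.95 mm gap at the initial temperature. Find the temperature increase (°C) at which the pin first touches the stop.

The gap closes when αΔT L = 0.95 mm, since the pin is still unstressed at that instant.
ΔT = 0.95 / (10.7×10⁻⁶ × 850) = 104.5 °C.

ΔT ≈ 104 °C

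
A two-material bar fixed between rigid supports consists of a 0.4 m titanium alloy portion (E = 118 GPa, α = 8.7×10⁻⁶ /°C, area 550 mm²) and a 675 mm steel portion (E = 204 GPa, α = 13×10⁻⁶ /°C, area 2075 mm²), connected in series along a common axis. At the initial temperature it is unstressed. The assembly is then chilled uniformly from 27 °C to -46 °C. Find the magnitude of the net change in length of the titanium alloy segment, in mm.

With the walls removed the bar would change length by δ_free = Σ αᵢΔT Lᵢ = 8.7×10⁻⁶×73×400 + 13×10⁻⁶×73×675 = 0.8946 mm.
The walls prevent any net length change, so an axial force P (same in every segment) develops. Compatibility: P · Σ Lᵢ/(AᵢEᵢ) = δ_free.
Σ Lᵢ/(AᵢEᵢ) = 400/(550×118×10³) + 675/(2075×204×10³) = 7.758×10⁻⁶ mm/N.
Hence P = δ_free / Σ(L/AE) = 0.8946/7.758×10⁻⁶ = 115.3 kN (tensile).
For the titanium alloy segment, free thermal change = 8.7×10⁻⁶×73×400 = 0.254 mm and elastic change from P = 115300×400/(550×118×10³) = 0.7107 mm; these oppose, so the net change is 0.457 mm (segment lengthens).

|ΔL| ≈ 0.457 mm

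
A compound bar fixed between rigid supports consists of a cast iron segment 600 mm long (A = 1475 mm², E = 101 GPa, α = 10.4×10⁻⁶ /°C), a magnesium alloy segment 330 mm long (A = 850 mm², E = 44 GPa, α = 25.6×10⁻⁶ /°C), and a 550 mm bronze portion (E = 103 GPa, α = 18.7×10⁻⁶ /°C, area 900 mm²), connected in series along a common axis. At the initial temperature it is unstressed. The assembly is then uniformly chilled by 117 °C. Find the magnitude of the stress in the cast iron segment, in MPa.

σ ≈ 105 MPa (tensile)

If the supports were absent, the total length change would be Σ αᵢΔT Lᵢ = 10.4×10⁻⁶×117×600 + 25.6×10⁻⁶×117×330 + 18.7×10⁻⁶×117×550 = 2.922 mm.
Since the ends are fixed, an axial force P builds up, equal in every segment, with P · Σ Lᵢ/(AᵢEᵢ) = δ_free.
The series flexibility is Σ Lᵢ/(AᵢEᵢ) = 600/(1475×101×10³) + 330/(850×44×10³) + 550/(900×103×10³) = 1.878×10⁻⁵ mm/N.
So P = 2.922 / 1.878×10⁻⁵ = 155.5 kN, tensile.
σ_{cast iron} = P / A = 155500 / 1475 = 105.5 MPa.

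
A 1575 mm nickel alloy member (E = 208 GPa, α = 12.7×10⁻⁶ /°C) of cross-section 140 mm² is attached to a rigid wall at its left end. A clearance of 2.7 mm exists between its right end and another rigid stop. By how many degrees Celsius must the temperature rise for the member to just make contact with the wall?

ΔT ≈ 135 °C

Contact occurs when the free expansion equals the gap: αΔT L = 2.7 mm.
So ΔT = g/(αL) = 2.7/(12.7×10⁻⁶ × 1575) = 135 °C.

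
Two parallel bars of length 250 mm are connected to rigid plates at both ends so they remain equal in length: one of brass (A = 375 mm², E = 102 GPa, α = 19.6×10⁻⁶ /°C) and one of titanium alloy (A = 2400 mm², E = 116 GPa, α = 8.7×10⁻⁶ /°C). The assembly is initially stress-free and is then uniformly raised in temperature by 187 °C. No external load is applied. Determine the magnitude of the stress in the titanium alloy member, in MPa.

σ ≈ 28.6 MPa (tensile)

Equilibrium of a rigid end plate with no external load gives equal and opposite internal forces ±P in the two members. Since α_{brass} > α_{titanium alloy}, heating drives the brass into compression and the titanium alloy into tension.
Compatibility of the two members (thermal + elastic change equal): (α₁ − α₂)ΔT = P·[1/(A₁E₁) + 1/(A₂E₂)].
|α₁ − α₂|·ΔT = 10.9×10⁻⁶ × 187 = 0.002038.
1/(A₁E₁) + 1/(A₂E₂) = 1/(375×102×10³) + 1/(2400×116×10³) = 2.974×10⁻⁸ N⁻¹.
So P = 0.002038 / 2.974×10⁻⁸ = 68.55 kN.
σ_{titanium alloy} = P/A₂ = 68550/2400 = 28.56 MPa, tensile.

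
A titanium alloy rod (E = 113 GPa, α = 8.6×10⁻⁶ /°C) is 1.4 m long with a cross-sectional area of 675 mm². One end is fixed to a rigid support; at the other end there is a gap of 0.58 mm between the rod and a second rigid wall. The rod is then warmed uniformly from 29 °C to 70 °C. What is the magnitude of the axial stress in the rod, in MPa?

σ ≈ 0 MPa

Unrestrained expansion: δ_free = αΔT L = 8.6×10⁻⁶ × 41 × 1400 = 0.4936 mm.
This is smaller than the 0.58 mm clearance, so the rod expands freely without reaching the stop — the stress is zero.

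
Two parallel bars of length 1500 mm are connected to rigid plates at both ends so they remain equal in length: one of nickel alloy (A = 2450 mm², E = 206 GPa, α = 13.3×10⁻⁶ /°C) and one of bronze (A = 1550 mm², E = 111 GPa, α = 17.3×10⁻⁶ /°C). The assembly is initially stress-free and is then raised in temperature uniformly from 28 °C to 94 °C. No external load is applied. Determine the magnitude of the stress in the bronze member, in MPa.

σ ≈ 21.9 MPa (compressive)

Equilibrium of a rigid end plate with no external load gives equal and opposite internal forces ±P in the two members. Since α_{bronze} > α_{nickel alloy}, heating drives the bronze into compression and the nickel alloy into tension.
Compatibility of the two members (thermal + elastic change equal): (α₁ − α₂)ΔT = P·[1/(A₁E₁) + 1/(A₂E₂)].
|α₁ − α₂|·ΔT = 4×10⁻⁶ × 66 = 0.000264.
1/(A₁E₁) + 1/(A₂E₂) = 1/(2450×206×10³) + 1/(1550×111×10³) = 7.794×10⁻⁹ N⁻¹.
So P = 0.000264 / 7.794×10⁻⁹ = 33.87 kN.
σ_{bronze} = P/A₂ = 33870/1550 = 21.85 MPa, compressive.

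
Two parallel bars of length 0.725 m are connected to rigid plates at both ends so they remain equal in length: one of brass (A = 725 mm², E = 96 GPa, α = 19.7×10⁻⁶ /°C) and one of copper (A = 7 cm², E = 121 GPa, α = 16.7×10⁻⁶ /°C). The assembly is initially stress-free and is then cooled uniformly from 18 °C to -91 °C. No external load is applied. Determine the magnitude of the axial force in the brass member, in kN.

P ≈ 12.5 kN (tensile in the brass)

Equilibrium of a rigid end plate with no external load gives equal and opposite internal forces ±P in the two members. Since α_{brass} > α_{copper}, cooling drives the brass into tension and the copper into compression.
Compatibility of the two members (thermal + elastic change equal): (α₁ − α₂)ΔT = P·[1/(A₁E₁) + 1/(A₂E₂)].
|α₁ − α₂|·ΔT = 3×10⁻⁶ × 109 = 0.000327.
1/(A₁E₁) + 1/(A₂E₂) = 1/(725×96×10³) + 1/(700×121×10³) = 2.617×10⁻⁸ N⁻¹.
P = 0.000327 / 2.617×10⁻⁸ = 12490 N = 12.49 kN.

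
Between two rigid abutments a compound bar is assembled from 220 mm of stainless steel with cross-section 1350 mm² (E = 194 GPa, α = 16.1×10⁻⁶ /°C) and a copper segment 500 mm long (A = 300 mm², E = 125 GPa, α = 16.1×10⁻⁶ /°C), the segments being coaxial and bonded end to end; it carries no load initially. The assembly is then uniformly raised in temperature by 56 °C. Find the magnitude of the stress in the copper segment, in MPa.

σ ≈ 153 MPa (compressive)

With the walls removed the bar would change length by δ_free = Σ αᵢΔT Lᵢ = 16.1×10⁻⁶×56×220 + 16.1×10⁻⁶×56×500 = 0.6492 mm.
Since the ends are fixed, an axial force P builds up, equal in every segment, with P · Σ Lᵢ/(AᵢEᵢ) = δ_free.
Σ Lᵢ/(AᵢEᵢ) = 220/(1350×194×10³) + 500/(300×125×10³) = 1.417×10⁻⁵ mm/N.
P = 0.6492 / 1.417×10⁻⁵ = 45800 N = 45.8 kN, compressive.
σ_{copper} = P / A = 45800 / 300 = 152.7 MPa.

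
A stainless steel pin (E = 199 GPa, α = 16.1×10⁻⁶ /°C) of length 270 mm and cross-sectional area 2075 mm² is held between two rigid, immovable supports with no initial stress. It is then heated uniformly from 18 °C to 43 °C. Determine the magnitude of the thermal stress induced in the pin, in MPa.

σ ≈ 80.1 MPa (compressive)

With length fixed, the mechanical strain must cancel the thermal strain αΔT = 16.1×10⁻⁶ × 25 = 402.5×10⁻⁶.
σ = EαΔT = 199×10³ × 16.1×10⁻⁶ × 25 = 80.1 MPa (compressive; the pin is trying to expand).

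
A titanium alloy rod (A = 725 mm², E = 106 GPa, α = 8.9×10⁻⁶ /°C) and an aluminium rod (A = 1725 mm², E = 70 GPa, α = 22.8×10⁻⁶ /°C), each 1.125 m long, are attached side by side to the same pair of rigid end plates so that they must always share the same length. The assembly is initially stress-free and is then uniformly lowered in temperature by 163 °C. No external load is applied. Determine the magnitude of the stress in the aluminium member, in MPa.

The aluminium has the larger α, so on cooling it would change length more than the titanium alloy if both were free. The rigid plates force a common final length, so the aluminium is put into tension and the titanium alloy into compression, with equal and opposite forces P (no external load).
Equating the net (thermal + elastic) strains gives |α₁ − α₂|·ΔT = P·[1/(A₁E₁) + 1/(A₂E₂)].
|α₁ − α₂|·ΔT = 13.9×10⁻⁶ × 163 = 0.002266.
1/(A₁E₁) + 1/(A₂E₂) = 1/(725×106×10³) + 1/(1725×70×10³) = 2.129×10⁻⁸ N⁻¹.
P = 0.002266 / 2.129×10⁻⁸ = 106400 N = 106.4 kN.
σ_{aluminium} = P/A₂ = 106400/1725 = 61.68 MPa, tensile.

σ ≈ 61.7 MPa (tensile)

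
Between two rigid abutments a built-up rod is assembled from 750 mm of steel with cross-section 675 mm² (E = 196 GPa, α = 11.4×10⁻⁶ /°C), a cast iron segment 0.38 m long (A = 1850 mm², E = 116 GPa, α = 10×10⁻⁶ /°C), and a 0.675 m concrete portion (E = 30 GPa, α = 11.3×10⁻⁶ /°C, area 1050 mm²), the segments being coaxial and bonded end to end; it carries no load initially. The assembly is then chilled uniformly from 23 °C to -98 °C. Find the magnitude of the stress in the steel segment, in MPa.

σ ≈ 124 MPa (tensile)

If the supports were absent, the total length change would be Σ αᵢΔT Lᵢ = 11.4×10⁻⁶×121×750 + 10×10⁻⁶×121×380 + 11.3×10⁻⁶×121×675 = 2.417 mm.
The walls prevent any net length change, so an axial force P (same in every segment) develops. Compatibility: P · Σ Lᵢ/(AᵢEᵢ) = δ_free.
Σ Lᵢ/(AᵢEᵢ) = 750/(675×196×10³) + 380/(1850×116×10³) + 675/(1050×30×10³) = 2.887×10⁻⁵ mm/N.
Hence P = δ_free / Σ(L/AE) = 2.417/2.887×10⁻⁵ = 83.73 kN (tensile).
σ_{steel} = P / A = 83730 / 675 = 124.1 MPa.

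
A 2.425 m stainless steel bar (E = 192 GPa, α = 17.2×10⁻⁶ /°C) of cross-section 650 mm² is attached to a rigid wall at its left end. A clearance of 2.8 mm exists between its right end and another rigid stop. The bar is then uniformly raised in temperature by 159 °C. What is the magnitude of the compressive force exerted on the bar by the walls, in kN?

P ≈ 197 kN

Unrestrained expansion: δ_free = αΔT L = 17.2×10⁻⁶ × 159 × 2425 = 6.632 mm.
The gap closes (δ_free > 2.8 mm) and the wall then resists a further 6.632 − 2.8 = 3.832 mm of expansion.
That suppressed elongation corresponds to σ = E·Δ/L = 192×10³ × 3.832/2425 = 303.4 MPa.
Force on the wall = σA = 303.4 × 650 mm² = 197.2 kN.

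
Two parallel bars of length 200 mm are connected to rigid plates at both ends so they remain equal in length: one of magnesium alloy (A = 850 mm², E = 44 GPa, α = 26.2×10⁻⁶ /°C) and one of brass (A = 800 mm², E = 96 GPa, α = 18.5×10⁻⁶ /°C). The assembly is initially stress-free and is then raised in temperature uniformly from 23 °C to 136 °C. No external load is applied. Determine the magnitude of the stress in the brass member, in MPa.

Equilibrium of a rigid end plate with no external load gives equal and opposite internal forces ±P in the two members. Since α_{magnesium alloy} > α_{brass}, heating drives the magnesium alloy into compression and the brass into tension.
Compatibility of the two members (thermal + elastic change equal): (α₁ − α₂)ΔT = P·[1/(A₁E₁) + 1/(A₂E₂)].
|α₁ − α₂|·ΔT = 7.7×10⁻⁶ × 113 = 0.0008701.
1/(A₁E₁) + 1/(A₂E₂) = 1/(850×44×10³) + 1/(800×96×10³) = 3.976×10⁻⁸ N⁻¹.
So P = 0.0008701 / 3.976×10⁻⁸ = 21.88 kN.
σ_{brass} = P/A₂ = 21880/800 = 27.36 MPa, tensile.

σ ≈ 27.4 MPa (tensile)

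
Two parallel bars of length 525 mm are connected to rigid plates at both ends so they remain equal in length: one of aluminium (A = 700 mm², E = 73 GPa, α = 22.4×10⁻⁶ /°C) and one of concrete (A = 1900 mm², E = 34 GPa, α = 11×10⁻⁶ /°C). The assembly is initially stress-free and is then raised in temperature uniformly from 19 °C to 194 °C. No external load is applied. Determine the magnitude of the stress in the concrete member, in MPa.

σ ≈ 30 MPa (tensile)

Both members must finish at the same length. With the larger α, the aluminium tends to over-expand; the plates restrain it, putting the aluminium in compression and the concrete in tension. With no external load the two internal forces are equal and opposite, magnitude P.
Setting the final lengths equal and cancelling L: (α₁ − α₂)ΔT = P/(A₁E₁) + P/(A₂E₂).
|α₁ − α₂|·ΔT = 11.4×10⁻⁶ × 175 = 0.001995.
1/(A₁E₁) + 1/(A₂E₂) = 1/(700×73×10³) + 1/(1900×34×10³) = 3.505×10⁻⁸ N⁻¹.
So P = 0.001995 / 3.505×10⁻⁸ = 56.92 kN.
σ_{concrete} = P/A₂ = 56920/1900 = 29.96 MPa, tensile.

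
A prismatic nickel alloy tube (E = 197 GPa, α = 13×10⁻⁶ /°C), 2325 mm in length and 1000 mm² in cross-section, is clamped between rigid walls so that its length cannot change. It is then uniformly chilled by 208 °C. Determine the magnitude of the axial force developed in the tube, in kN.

P ≈ 533 kN (tensile)

The ends cannot move, so σ = EαΔT = 197×10³ × 13×10⁻⁶ × 208 = 532.7 MPa.
Axial force P = σA = 532.7 × 1000 = 532700 N = 532.7 kN, tensile.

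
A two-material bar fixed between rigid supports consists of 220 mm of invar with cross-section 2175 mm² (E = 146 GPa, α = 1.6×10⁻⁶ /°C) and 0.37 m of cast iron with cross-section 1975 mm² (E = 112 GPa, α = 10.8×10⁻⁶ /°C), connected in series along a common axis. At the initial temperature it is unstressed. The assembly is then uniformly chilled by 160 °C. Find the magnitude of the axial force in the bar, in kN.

P ≈ 294 kN (tensile)

Free thermal contraction of the whole bar: Σ αᵢΔT Lᵢ = 1.6×10⁻⁶×160×220 + 10.8×10⁻⁶×160×370 = 0.6957 mm.
Since the ends are fixed, an axial force P builds up, equal in every segment, with P · Σ Lᵢ/(AᵢEᵢ) = δ_free.
Σ Lᵢ/(AᵢEᵢ) = 220/(2175×146×10³) + 370/(1975×112×10³) = 2.365×10⁻⁶ mm/N.
So P = 0.6957 / 2.365×10⁻⁶ = 294.1 kN, tensile.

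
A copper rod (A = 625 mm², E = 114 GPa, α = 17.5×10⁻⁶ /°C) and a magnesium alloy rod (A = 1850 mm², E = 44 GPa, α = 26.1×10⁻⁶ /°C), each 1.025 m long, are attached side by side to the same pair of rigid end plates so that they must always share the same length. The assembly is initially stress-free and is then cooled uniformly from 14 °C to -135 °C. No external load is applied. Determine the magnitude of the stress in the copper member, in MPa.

σ ≈ 77.9 MPa (compressive)

The magnesium alloy has the larger α, so on cooling it would change length more than the copper if both were free. The rigid plates force a common final length, so the magnesium alloy is put into tension and the copper into compression, with equal and opposite forces P (no external load).
Setting the final lengths equal and cancelling L: (α₁ − α₂)ΔT = P/(A₁E₁) + P/(A₂E₂).
|α₁ − α₂|·ΔT = 8.6×10⁻⁶ × 149 = 0.001281.
1/(A₁E₁) + 1/(A₂E₂) = 1/(625×114×10³) + 1/(1850×44×10³) = 2.632×10⁻⁸ N⁻¹.
P = 0.001281 / 2.632×10⁻⁸ = 48690 N = 48.69 kN.
σ_{copper} = P/A₁ = 48690/625 = 77.9 MPa, compressive.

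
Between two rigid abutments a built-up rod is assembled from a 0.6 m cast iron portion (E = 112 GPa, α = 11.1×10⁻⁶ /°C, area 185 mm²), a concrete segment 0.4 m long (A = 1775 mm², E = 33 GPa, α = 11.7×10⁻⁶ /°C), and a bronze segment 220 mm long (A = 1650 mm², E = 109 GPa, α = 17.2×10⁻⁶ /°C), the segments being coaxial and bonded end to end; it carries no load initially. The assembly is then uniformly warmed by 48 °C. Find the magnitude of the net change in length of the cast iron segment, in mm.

If the supports were absent, the total length change would be Σ αᵢΔT Lᵢ = 11.1×10⁻⁶×48×600 + 11.7×10⁻⁶×48×400 + 17.2×10⁻⁶×48×220 = 0.726 mm.
Since the ends are fixed, an axial force P builds up, equal in every segment, with P · Σ Lᵢ/(AᵢEᵢ) = δ_free.
Σ Lᵢ/(AᵢEᵢ) = 600/(185×112×10³) + 400/(1775×33×10³) + 220/(1650×109×10³) = 3.701×10⁻⁵ mm/N.
So P = 0.726 / 3.701×10⁻⁵ = 19.62 kN, compressive.
For the cast iron segment, free thermal change = 11.1×10⁻⁶×48×600 = 0.3197 mm and elastic change from P = 19620×600/(185×112×10³) = 0.568 mm; these oppose, so the net change is 0.248 mm (segment shortens).

|ΔL| ≈ 0.248 mm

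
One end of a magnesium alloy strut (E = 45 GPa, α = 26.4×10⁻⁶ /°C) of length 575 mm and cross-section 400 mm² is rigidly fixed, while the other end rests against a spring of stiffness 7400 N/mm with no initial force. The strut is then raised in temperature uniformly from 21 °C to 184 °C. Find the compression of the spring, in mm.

δ ≈ 2 mm

The unrestrained thermal change is αΔT L = 26.4×10⁻⁶ × 163 × 575 = 2.474 mm.
Let P be the compressive force at the spring. The strut shortens elastically by PL/(AE) and the spring compresses by P/k; together these equal δ_free.
So P = δ_free / [L/(AE) + 1/k] = 2.474 / [ 575/(400×45×10³) + 1/(7400) ].
P = 2.474 / 0.0001671 = 14810 N.
Spring compression = P/k = 14810/(7400) = 2.001 mm.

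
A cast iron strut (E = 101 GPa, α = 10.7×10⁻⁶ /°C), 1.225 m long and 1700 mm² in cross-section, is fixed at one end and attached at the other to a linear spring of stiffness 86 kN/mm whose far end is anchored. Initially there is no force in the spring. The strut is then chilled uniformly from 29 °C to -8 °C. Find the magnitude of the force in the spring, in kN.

The unrestrained thermal change is αΔT L = 10.7×10⁻⁶ × 37 × 1225 = 0.485 mm.
With a force P in the spring, the elastic change of the strut is PL/(AE) and that of the spring is P/k; compatibility requires their sum to equal δ_free.
So P = δ_free / [L/(AE) + 1/k] = 0.485 / [ 1225/(1700×101×10³) + 1/(86×10³) ].
P = 0.485 / 1.876×10⁻⁵ = 25850 N.

P ≈ 25.8 kN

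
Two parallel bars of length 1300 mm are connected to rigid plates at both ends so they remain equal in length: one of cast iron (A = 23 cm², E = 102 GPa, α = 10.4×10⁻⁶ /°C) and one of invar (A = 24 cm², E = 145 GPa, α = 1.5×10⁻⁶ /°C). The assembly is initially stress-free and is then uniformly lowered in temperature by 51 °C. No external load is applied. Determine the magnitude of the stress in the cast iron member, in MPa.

σ ≈ 27.7 MPa (tensile)

Both members must finish at the same length. With the larger α, the cast iron tends to over-contract; the plates restrain it, putting the cast iron in tension and the invar in compression. With no external load the two internal forces are equal and opposite, magnitude P.
Equating the net (thermal + elastic) strains gives |α₁ − α₂|·ΔT = P·[1/(A₁E₁) + 1/(A₂E₂)].
|α₁ − α₂|·ΔT = 8.9×10⁻⁶ × 51 = 0.0004539.
1/(A₁E₁) + 1/(A₂E₂) = 1/(2300×102×10³) + 1/(2400×145×10³) = 7.136×10⁻⁹ N⁻¹.
So P = 0.0004539 / 7.136×10⁻⁹ = 63.61 kN.
σ_{cast iron} = P/A₁ = 63610/2300 = 27.65 MPa, tensile.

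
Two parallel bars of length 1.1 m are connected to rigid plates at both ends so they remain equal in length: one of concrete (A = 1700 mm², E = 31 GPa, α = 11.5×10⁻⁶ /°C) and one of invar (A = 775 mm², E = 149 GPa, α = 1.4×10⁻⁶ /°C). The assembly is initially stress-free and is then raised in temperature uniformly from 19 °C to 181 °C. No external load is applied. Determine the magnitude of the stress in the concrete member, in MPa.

Equilibrium of a rigid end plate with no external load gives equal and opposite internal forces ±P in the two members. Since α_{concrete} > α_{invar}, heating drives the concrete into compression and the invar into tension.
Compatibility of the two members (thermal + elastic change equal): (α₁ − α₂)ΔT = P·[1/(A₁E₁) + 1/(A₂E₂)].
|α₁ − α₂|·ΔT = 10.1×10⁻⁶ × 162 = 0.001636.
1/(A₁E₁) + 1/(A₂E₂) = 1/(1700×31×10³) + 1/(775×149×10³) = 2.764×10⁻⁸ N⁻¹.
P = 0.001636 / 2.764×10⁻⁸ = 59210 N = 59.21 kN.
σ_{concrete} = P/A₁ = 59210/1700 = 34.83 MPa, compressive.

σ ≈ 34.8 MPa (compressive)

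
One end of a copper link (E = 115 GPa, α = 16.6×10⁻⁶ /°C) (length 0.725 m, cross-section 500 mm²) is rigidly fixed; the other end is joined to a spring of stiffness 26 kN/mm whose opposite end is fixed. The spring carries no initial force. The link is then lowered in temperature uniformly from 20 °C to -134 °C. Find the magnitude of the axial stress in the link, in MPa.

The unrestrained thermal change is αΔT L = 16.6×10⁻⁶ × 154 × 725 = 1.853 mm.
With a force P in the spring, the elastic change of the link is PL/(AE) and that of the spring is P/k; compatibility requires their sum to equal δ_free.
P [ L/(AE) + 1/k ] = δ_free → P [ 725/(500×115×10³) + 1/(26×10³) ] = 1.853.
P = 1.853 / 5.107×10⁻⁵ = 36290 N.
σ = P/A = 36290/500 = 72.58 MPa.

σ ≈ 72.6 MPa (tensile)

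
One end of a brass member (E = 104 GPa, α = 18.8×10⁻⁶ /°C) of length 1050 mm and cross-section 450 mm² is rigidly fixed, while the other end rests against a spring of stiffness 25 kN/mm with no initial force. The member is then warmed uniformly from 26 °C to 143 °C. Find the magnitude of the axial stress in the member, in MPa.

σ ≈ 82.2 MPa (compressive)

The unrestrained thermal change is αΔT L = 18.8×10⁻⁶ × 117 × 1050 = 2.31 mm.
Let P be the compressive force at the spring. The member shortens elastically by PL/(AE) and the spring compresses by P/k; together these equal δ_free.
P [ L/(AE) + 1/k ] = δ_free → P [ 1050/(450×104×10³) + 1/(25×10³) ] = 2.31.
P = 2.31 / 6.244×10⁻⁵ = 36990 N.
σ = P/A = 36990/450 = 82.2 MPa.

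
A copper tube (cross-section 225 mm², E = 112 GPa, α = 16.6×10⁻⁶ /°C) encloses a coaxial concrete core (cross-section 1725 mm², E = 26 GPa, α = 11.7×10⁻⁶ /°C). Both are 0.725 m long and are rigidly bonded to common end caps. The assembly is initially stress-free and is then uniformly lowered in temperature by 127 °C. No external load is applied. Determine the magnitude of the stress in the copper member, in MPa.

The copper has the larger α, so on cooling it would change length more than the concrete if both were free. The rigid plates force a common final length, so the copper is put into tension and the concrete into compression, with equal and opposite forces P (no external load).
Compatibility of the two members (thermal + elastic change equal): (α₁ − α₂)ΔT = P·[1/(A₁E₁) + 1/(A₂E₂)].
|α₁ − α₂|·ΔT = 4.9×10⁻⁶ × 127 = 0.0006223.
1/(A₁E₁) + 1/(A₂E₂) = 1/(225×112×10³) + 1/(1725×26×10³) = 6.198×10⁻⁸ N⁻¹.
P = 0.0006223 / 6.198×10⁻⁸ = 10040 N = 10.04 kN.
σ_{copper} = P/A₁ = 10040/225 = 44.62 MPa, tensile.

σ ≈ 44.6 MPa (tensile)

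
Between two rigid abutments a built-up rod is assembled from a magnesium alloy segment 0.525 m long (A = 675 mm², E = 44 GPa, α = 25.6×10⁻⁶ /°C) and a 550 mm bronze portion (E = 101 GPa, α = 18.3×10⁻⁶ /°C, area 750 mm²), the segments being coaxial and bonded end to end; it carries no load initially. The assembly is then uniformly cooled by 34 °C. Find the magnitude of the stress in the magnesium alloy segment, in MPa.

Free thermal contraction of the whole bar: Σ αᵢΔT Lᵢ = 25.6×10⁻⁶×34×525 + 18.3×10⁻⁶×34×550 = 0.7992 mm.
The walls prevent any net length change, so an axial force P (same in every segment) develops. Compatibility: P · Σ Lᵢ/(AᵢEᵢ) = δ_free.
The series flexibility is Σ Lᵢ/(AᵢEᵢ) = 525/(675×44×10³) + 550/(750×101×10³) = 2.494×10⁻⁵ mm/N.
Hence P = δ_free / Σ(L/AE) = 0.7992/2.494×10⁻⁵ = 32.05 kN (tensile).
σ_{magnesium alloy} = P / A = 32050 / 675 = 47.48 MPa.

σ ≈ 47.5 MPa (tensile)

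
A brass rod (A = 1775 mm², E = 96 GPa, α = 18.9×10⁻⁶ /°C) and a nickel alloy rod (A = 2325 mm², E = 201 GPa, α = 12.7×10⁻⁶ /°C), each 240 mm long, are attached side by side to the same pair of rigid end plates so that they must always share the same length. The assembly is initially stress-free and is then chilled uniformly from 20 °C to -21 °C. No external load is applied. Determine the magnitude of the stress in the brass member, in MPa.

The brass has the larger α, so on cooling it would change length more than the nickel alloy if both were free. The rigid plates force a common final length, so the brass is put into tension and the nickel alloy into compression, with equal and opposite forces P (no external load).
Setting the final lengths equal and cancelling L: (α₁ − α₂)ΔT = P/(A₁E₁) + P/(A₂E₂).
|α₁ − α₂|·ΔT = 6.2×10⁻⁶ × 41 = 0.0002542.
1/(A₁E₁) + 1/(A₂E₂) = 1/(1775×96×10³) + 1/(2325×201×10³) = 8.008×10⁻⁹ N⁻¹.
P = 0.0002542 / 8.008×10⁻⁹ = 31740 N = 31.74 kN.
σ_{brass} = P/A₁ = 31740/1775 = 17.88 MPa, tensile.

σ ≈ 17.9 MPa (tensile)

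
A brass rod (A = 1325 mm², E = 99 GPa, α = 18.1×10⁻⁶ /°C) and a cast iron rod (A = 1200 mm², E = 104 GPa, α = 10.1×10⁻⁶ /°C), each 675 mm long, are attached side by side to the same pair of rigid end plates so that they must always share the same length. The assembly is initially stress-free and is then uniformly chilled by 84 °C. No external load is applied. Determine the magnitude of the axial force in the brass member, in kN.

P ≈ 43 kN (tensile in the brass)

Both members must finish at the same length. With the larger α, the brass tends to over-contract; the plates restrain it, putting the brass in tension and the cast iron in compression. With no external load the two internal forces are equal and opposite, magnitude P.
Equating the net (thermal + elastic) strains gives |α₁ − α₂|·ΔT = P·[1/(A₁E₁) + 1/(A₂E₂)].
|α₁ − α₂|·ΔT = 8×10⁻⁶ × 84 = 0.000672.
1/(A₁E₁) + 1/(A₂E₂) = 1/(1325×99×10³) + 1/(1200×104×10³) = 1.564×10⁻⁸ N⁻¹.
P = 0.000672 / 1.564×10⁻⁸ = 42980 N = 42.98 kN.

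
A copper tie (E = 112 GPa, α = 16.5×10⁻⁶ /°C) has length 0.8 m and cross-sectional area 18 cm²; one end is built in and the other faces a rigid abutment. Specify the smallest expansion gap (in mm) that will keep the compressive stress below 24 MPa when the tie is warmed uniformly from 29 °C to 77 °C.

g ≈ 0.462 mm

With no wall the tie would lengthen by αΔT L = 16.5×10⁻⁶ × 48 × 800 = 0.6336 mm.
A stress of 24 MPa corresponds to the wall pushing the tie back by σL/E = 24×800/(112×10³) = 0.1714 mm.
The gap must absorb the remainder: g_min = 0.6336 − 0.1714 = 0.4622 mm.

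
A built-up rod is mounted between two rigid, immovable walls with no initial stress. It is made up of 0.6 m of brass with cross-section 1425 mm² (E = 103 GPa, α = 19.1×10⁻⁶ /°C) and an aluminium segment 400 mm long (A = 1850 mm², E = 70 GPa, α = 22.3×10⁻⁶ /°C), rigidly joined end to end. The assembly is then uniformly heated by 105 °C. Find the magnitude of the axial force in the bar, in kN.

Free thermal expansion of the whole bar: Σ αᵢΔT Lᵢ = 19.1×10⁻⁶×105×600 + 22.3×10⁻⁶×105×400 = 2.14 mm.
The walls prevent any net length change, so an axial force P (same in every segment) develops. Compatibility: P · Σ Lᵢ/(AᵢEᵢ) = δ_free.
The series flexibility is Σ Lᵢ/(AᵢEᵢ) = 600/(1425×103×10³) + 400/(1850×70×10³) = 7.177×10⁻⁶ mm/N.
So P = 2.14 / 7.177×10⁻⁶ = 298.2 kN, compressive.

P ≈ 298 kN (compressive)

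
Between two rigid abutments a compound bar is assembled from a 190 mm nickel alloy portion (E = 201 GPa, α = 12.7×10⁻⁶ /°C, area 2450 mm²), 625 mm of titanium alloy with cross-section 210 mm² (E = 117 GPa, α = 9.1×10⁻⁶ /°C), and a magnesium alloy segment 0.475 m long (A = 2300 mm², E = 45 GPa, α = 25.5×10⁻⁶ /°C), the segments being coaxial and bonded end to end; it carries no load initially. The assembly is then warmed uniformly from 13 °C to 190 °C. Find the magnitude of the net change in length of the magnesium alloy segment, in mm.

If the supports were absent, the total length change would be Σ αᵢΔT Lᵢ = 12.7×10⁻⁶×177×190 + 9.1×10⁻⁶×177×625 + 25.5×10⁻⁶×177×475 = 3.578 mm.
Since the ends are fixed, an axial force P builds up, equal in every segment, with P · Σ Lᵢ/(AᵢEᵢ) = δ_free.
Σ Lᵢ/(AᵢEᵢ) = 190/(2450×201×10³) + 625/(210×117×10³) + 475/(2300×45×10³) = 3.041×10⁻⁵ mm/N.
P = 3.578 / 3.041×10⁻⁵ = 117600 N = 117.6 kN, compressive.
For the magnesium alloy segment, free thermal change = 25.5×10⁻⁶×177×475 = 2.144 mm and elastic change from P = 117600×475/(2300×45×10³) = 0.5399 mm; these oppose, so the net change is 1.6 mm (segment lengthens).

|ΔL| ≈ 1.6 mm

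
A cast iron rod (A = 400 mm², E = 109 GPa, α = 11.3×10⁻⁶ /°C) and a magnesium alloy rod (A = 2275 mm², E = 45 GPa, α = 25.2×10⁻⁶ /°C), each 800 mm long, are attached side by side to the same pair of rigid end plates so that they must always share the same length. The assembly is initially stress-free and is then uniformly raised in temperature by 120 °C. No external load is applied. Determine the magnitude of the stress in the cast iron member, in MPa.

The magnesium alloy has the larger α, so on heating it would change length more than the cast iron if both were free. The rigid plates force a common final length, so the magnesium alloy is put into compression and the cast iron into tension, with equal and opposite forces P (no external load).
Setting the final lengths equal and cancelling L: (α₁ − α₂)ΔT = P/(A₁E₁) + P/(A₂E₂).
|α₁ − α₂|·ΔT = 13.9×10⁻⁶ × 120 = 0.001668.
1/(A₁E₁) + 1/(A₂E₂) = 1/(400×109×10³) + 1/(2275×45×10³) = 3.27×10⁻⁸ N⁻¹.
So P = 0.001668 / 3.27×10⁻⁸ = 51 kN.
σ_{cast iron} = P/A₁ = 51000/400 = 127.5 MPa, tensile.

σ ≈ 128 MPa (tensile)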